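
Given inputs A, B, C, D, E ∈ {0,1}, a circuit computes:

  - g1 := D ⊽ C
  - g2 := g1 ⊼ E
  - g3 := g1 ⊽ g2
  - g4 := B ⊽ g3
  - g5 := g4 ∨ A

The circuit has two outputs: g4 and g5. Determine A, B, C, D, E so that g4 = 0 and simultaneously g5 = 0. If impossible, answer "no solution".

Check with A=0, B=1, C=1, D=0, E=0:
g1 = D ⊽ C = 0 ⊽ 1 = 0
g2 = g1 ⊼ E = 0 ⊼ 0 = 1
g3 = g1 ⊽ g2 = 0 ⊽ 1 = 0
g4 = B ⊽ g3 = 1 ⊽ 0 = 0
g5 = g4 ∨ A = 0 ∨ 0 = 0
So g4 = 0 and g5 = 0.

A=0, B=1, C=1, D=0, E=0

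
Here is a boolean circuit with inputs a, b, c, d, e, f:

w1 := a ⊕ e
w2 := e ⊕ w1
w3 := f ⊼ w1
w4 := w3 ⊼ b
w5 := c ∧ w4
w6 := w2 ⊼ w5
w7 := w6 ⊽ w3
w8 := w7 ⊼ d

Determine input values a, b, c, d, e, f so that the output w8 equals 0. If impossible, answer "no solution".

a=1 b=0 c=1 d=1 e=0 f=1

w8 = w7 ⊼ d must be 0, so both w7 = 1 and d = 1.
Check with a=1 b=0 c=1 d=1 e=0 f=1:
w1 = a ⊕ e = 1 ⊕ 0 = 1
w2 = e ⊕ w1 = 0 ⊕ 1 = 1
w3 = f ⊼ w1 = 1 ⊼ 1 = 0
w4 = w3 ⊼ b = 0 ⊼ 0 = 1
w5 = c ∧ w4 = 1 ∧ 1 = 1
w6 = w2 ⊼ w5 = 1 ⊼ 1 = 0
w7 = w6 ⊽ w3 = 0 ⊽ 0 = 1
w8 = w7 ⊼ d = 1 ⊼ 1 = 0
So w8 = 0 as required.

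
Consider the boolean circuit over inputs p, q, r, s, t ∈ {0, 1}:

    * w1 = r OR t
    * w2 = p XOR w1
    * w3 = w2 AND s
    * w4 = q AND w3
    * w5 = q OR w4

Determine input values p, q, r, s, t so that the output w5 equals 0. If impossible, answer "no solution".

p=1 q=0 r=1 s=0 t=0

w5 = q OR w4 must be 0, so both q = 0 and w4 = 0.
Check with p=1 q=0 r=1 s=0 t=0:
w1 = r OR t = 1 OR 0 = 1
w2 = p XOR w1 = 1 XOR 1 = 0
w3 = w2 AND s = 0 AND 0 = 0
w4 = q AND w3 = 0 AND 0 = 0
w5 = q OR w4 = 0 OR 0 = 0
So w5 = 0 as required.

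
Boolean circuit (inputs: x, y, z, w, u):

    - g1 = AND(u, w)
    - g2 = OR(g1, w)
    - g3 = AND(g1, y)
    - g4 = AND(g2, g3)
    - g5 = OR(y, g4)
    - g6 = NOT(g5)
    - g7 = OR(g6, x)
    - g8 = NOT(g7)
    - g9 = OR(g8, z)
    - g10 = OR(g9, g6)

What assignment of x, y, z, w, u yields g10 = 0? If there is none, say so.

Check with x=1 y=1 z=0 w=0 u=0:
g1 = AND(u, w) = AND(0, 0) = 0
g2 = OR(g1, w) = OR(0, 0) = 0
g3 = AND(g1, y) = AND(0, 1) = 0
g4 = AND(g2, g3) = AND(0, 0) = 0
g5 = OR(y, g4) = OR(1, 0) = 1
g6 = NOT(g5) = NOT 1 = 0
g7 = OR(g6, x) = OR(0, 1) = 1
g8 = NOT(g7) = NOT 1 = 0
g9 = OR(g8, z) = OR(0, 0) = 0
g10 = OR(g9, g6) = OR(0, 0) = 0
So g10 = 0 as required.

x=1 y=1 z=0 w=0 u=0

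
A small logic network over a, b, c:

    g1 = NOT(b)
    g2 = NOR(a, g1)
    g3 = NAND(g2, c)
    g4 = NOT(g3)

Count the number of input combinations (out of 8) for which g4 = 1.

1

g4 = NOT(g3) must be 1, so g3 = 0.
g3 = NAND(g2, c) must be 0, so both g2 = 1 and c = 1.
g2 = NOR(a, g1) must be 1, so both a = 0 and g1 = 0.
Enumerating the 8 input combinations, 1 give g4 = 1 and 7 give g4 = 0.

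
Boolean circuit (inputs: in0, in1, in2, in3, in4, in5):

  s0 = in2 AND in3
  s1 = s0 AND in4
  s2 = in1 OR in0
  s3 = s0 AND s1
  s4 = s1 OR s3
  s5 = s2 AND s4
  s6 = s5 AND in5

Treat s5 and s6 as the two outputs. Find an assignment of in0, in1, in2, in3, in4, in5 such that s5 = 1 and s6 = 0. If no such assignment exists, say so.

Check with in0=1 in1=1 in2=1 in3=1 in4=1 in5=0:
s0 = in2 AND in3 = 1 AND 1 = 1
s1 = s0 AND in4 = 1 AND 1 = 1
s2 = in1 OR in0 = 1 OR 1 = 1
s3 = s0 AND s1 = 1 AND 1 = 1
s4 = s1 OR s3 = 1 OR 1 = 1
s5 = s2 AND s4 = 1 AND 1 = 1
s6 = s5 AND in5 = 1 AND 0 = 0
So s5 = 1 and s6 = 0.

in0=1 in1=1 in2=1 in3=1 in4=1 in5=0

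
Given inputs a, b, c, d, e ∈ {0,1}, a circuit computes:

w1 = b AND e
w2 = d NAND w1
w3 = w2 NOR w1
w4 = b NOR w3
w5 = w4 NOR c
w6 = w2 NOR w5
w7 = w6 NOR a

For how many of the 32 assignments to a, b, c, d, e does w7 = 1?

15

w7 = w6 NOR a must be 1, so both w6 = 0 and a = 0.
Enumerating the 32 input combinations, 15 give w7 = 1 and 17 give w7 = 0.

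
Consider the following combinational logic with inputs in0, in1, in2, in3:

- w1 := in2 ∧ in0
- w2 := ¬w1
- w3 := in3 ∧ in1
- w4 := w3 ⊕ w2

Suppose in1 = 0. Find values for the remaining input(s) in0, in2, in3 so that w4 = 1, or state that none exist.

in0=1, in2=0, in3=0

Check with in1 = 0 and in0=1, in2=0, in3=0:
w1 = in2 ∧ in0 = 0 ∧ 1 = 0
w2 = ¬w1 = ¬0 = 1
w3 = in3 ∧ in1 = 0 ∧ 0 = 0
w4 = w3 ⊕ w2 = 0 ⊕ 1 = 1
So w4 = 1.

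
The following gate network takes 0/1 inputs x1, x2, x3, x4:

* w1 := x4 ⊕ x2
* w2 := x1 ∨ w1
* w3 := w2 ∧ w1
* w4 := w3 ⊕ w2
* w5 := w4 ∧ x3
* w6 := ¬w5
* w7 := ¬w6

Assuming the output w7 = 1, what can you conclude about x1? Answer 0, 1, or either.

1

w7 = ¬w6 must be 1, so w6 = 0.
w6 = ¬w5 must be 0, so w5 = 1.
Every assignment with w7 = 1 has x1 = 1; there are 2 such assignment(s).
  x1=1, x2=0, x3=1, x4=0
  x1=1, x2=1, x3=1, x4=1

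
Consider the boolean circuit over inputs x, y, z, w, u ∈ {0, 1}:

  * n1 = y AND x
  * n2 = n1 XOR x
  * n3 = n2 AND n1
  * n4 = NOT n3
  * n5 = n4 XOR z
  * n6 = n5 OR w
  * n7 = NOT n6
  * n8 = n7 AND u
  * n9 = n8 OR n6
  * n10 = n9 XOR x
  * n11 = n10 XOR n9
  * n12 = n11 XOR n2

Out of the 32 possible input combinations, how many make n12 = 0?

n12 = n11 XOR n2 must be 0, so n11 and n2 are equal.
Enumerating the 32 input combinations, 24 give n12 = 0 and 8 give n12 = 1.

24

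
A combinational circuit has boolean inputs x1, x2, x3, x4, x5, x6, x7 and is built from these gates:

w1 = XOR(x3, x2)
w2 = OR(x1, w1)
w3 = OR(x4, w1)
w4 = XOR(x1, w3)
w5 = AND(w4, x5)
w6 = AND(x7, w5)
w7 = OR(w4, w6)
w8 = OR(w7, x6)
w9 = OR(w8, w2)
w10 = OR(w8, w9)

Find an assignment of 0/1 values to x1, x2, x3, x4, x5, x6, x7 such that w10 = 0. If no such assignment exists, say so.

x1=0 x2=1 x3=1 x4=0 x5=1 x6=0 x7=1

w10 = OR(w8, w9) must be 0, so both w8 = 0 and w9 = 0.
w8 = OR(w7, x6) must be 0, so both w7 = 0 and x6 = 0.
w9 = OR(w8, w2) must be 0, so both w8 = 0 and w2 = 0.
Check with x1=0 x2=1 x3=1 x4=0 x5=1 x6=0 x7=1:
w1 = XOR(x3, x2) = XOR(1, 1) = 0
w2 = OR(x1, w1) = OR(0, 0) = 0
w3 = OR(x4, w1) = OR(0, 0) = 0
w4 = XOR(x1, w3) = XOR(0, 0) = 0
w5 = AND(w4, x5) = AND(0, 1) = 0
w6 = AND(x7, w5) = AND(1, 0) = 0
w7 = OR(w4, w6) = OR(0, 0) = 0
w8 = OR(w7, x6) = OR(0, 0) = 0
w9 = OR(w8, w2) = OR(0, 0) = 0
w10 = OR(w8, w9) = OR(0, 0) = 0
So w10 = 0 as required.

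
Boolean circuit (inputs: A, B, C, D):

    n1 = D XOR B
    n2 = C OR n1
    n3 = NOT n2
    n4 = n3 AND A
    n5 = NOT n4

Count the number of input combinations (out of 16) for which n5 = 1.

14

n5 = NOT n4 must be 1, so n4 = 0.
n4 = n3 AND A must be 0, so at least one of n3, A is 0.
Enumerating the 16 input combinations, 14 give n5 = 1 and 2 give n5 = 0.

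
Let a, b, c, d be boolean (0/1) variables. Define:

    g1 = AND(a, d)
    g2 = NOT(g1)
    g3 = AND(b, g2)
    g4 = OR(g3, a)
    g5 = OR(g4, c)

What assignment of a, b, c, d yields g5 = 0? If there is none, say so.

a=0, b=0, c=0, d=0

g5 = OR(g4, c) must be 0, so both g4 = 0 and c = 0.
Check with a=0, b=0, c=0, d=0:
g1 = AND(a, d) = AND(0, 0) = 0
g2 = NOT(g1) = NOT 0 = 1
g3 = AND(b, g2) = AND(0, 1) = 0
g4 = OR(g3, a) = OR(0, 0) = 0
g5 = OR(g4, c) = OR(0, 0) = 0
So g5 = 0 as required.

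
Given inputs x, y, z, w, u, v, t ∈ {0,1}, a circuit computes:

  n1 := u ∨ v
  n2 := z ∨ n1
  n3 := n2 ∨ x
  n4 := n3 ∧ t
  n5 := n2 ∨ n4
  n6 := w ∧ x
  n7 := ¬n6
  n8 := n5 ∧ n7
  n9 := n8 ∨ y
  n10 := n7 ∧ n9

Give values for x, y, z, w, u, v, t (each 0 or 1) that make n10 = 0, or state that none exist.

x=1, y=1, z=1, w=1, u=1, v=1, t=0

n10 = n7 ∧ n9 must be 0, so at least one of n7, n9 is 0.
Check with x=1, y=1, z=1, w=1, u=1, v=1, t=0:
n1 = u ∨ v = 1 ∨ 1 = 1
n2 = z ∨ n1 = 1 ∨ 1 = 1
n3 = n2 ∨ x = 1 ∨ 1 = 1
n4 = n3 ∧ t = 1 ∧ 0 = 0
n5 = n2 ∨ n4 = 1 ∨ 0 = 1
n6 = w ∧ x = 1 ∧ 1 = 1
n7 = ¬n6 = ¬1 = 0
n8 = n5 ∧ n7 = 1 ∧ 0 = 0
n9 = n8 ∨ y = 0 ∨ 1 = 1
n10 = n7 ∧ n9 = 0 ∧ 1 = 0
So n10 = 0 as required.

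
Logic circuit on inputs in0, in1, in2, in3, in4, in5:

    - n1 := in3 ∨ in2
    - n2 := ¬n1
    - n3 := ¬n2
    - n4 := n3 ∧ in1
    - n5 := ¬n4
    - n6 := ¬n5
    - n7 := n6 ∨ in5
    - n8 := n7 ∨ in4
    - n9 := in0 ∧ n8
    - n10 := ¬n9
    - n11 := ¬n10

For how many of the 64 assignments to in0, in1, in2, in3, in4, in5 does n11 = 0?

n11 = ¬n10 must be 0, so n10 = 1.
Enumerating the 64 input combinations, 37 give n11 = 0 and 27 give n11 = 1.

37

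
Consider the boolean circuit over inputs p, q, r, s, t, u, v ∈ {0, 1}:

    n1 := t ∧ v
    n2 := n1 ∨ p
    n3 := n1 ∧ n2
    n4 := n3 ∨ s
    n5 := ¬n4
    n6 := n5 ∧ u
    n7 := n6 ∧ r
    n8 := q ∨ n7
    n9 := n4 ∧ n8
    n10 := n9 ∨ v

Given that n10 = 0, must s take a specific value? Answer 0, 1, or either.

either

Both values of s occur among assignments with n10 = 0:
  s=0: p=0, q=0, r=0, s=0, t=0, u=0, v=0
  s=1: p=0, q=0, r=0, s=1, t=0, u=0, v=0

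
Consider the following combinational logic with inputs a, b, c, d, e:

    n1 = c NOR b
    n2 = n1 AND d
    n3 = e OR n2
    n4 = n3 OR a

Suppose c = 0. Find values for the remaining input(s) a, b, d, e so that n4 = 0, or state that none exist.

a=0, b=1, d=1, e=0

n4 = n3 OR a must be 0, so both n3 = 0 and a = 0.
n3 = e OR n2 must be 0, so both e = 0 and n2 = 0.
Check with c = 0 and a=0, b=1, d=1, e=0:
n1 = c NOR b = 0 NOR 1 = 0
n2 = n1 AND d = 0 AND 1 = 0
n3 = e OR n2 = 0 OR 0 = 0
n4 = n3 OR a = 0 OR 0 = 0
So n4 = 0.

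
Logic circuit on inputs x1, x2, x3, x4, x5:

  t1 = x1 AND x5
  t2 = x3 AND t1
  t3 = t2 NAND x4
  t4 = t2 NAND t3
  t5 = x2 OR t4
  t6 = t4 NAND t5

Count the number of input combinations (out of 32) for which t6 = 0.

t6 = t4 NAND t5 must be 0, so both t4 = 1 and t5 = 1.
Enumerating the 32 input combinations, 30 give t6 = 0 and 2 give t6 = 1.

30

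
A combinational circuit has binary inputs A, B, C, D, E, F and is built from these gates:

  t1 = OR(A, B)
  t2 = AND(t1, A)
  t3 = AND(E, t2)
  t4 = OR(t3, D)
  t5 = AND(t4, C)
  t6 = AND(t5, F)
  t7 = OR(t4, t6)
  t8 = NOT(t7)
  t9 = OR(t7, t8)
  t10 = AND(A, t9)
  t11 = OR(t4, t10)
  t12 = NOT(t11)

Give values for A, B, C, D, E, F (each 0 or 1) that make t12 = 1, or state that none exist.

t12 = NOT(t11) must be 1, so t11 = 0.
t11 = OR(t4, t10) must be 0, so both t4 = 0 and t10 = 0.
t4 = OR(t3, D) must be 0, so both t3 = 0 and D = 0.
Check with A=0 B=1 C=1 D=0 E=1 F=0:
t1 = OR(A, B) = OR(0, 1) = 1
t2 = AND(t1, A) = AND(1, 0) = 0
t3 = AND(E, t2) = AND(1, 0) = 0
t4 = OR(t3, D) = OR(0, 0) = 0
t5 = AND(t4, C) = AND(0, 1) = 0
t6 = AND(t5, F) = AND(0, 0) = 0
t7 = OR(t4, t6) = OR(0, 0) = 0
t8 = NOT(t7) = NOT 0 = 1
t9 = OR(t7, t8) = OR(0, 1) = 1
t10 = AND(A, t9) = AND(0, 1) = 0
t11 = OR(t4, t10) = OR(0, 0) = 0
t12 = NOT(t11) = NOT 0 = 1
So t12 = 1 as required.

A=0 B=1 C=1 D=0 E=1 F=0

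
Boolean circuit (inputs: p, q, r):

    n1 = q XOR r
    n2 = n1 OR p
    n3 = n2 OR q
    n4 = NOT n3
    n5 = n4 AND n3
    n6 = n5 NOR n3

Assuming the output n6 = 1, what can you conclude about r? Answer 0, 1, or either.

n6 = n5 NOR n3 must be 1, so both n5 = 0 and n3 = 0.
Every assignment with n6 = 1 has r = 0; there are 1 such assignment(s).
  p=0, q=0, r=0

0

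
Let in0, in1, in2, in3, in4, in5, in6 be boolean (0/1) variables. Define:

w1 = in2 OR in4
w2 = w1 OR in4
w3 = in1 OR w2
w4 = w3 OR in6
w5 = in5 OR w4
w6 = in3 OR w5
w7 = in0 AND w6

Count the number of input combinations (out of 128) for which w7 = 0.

w7 = in0 AND w6 must be 0, so at least one of in0, w6 is 0.
Enumerating the 128 input combinations, 65 give w7 = 0 and 63 give w7 = 1.

65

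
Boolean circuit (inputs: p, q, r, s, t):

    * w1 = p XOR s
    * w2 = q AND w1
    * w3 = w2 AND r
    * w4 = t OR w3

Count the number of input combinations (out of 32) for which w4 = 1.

18

w4 = t OR w3 must be 1, so at least one of t, w3 is 1.
Enumerating the 32 input combinations, 18 give w4 = 1 and 14 give w4 = 0.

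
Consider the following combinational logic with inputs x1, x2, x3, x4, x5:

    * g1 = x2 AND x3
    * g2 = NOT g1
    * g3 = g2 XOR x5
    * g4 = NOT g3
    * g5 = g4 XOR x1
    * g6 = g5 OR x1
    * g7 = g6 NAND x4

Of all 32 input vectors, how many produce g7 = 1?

g7 = g6 NAND x4 must be 1, so at least one of g6, x4 is 0.
Enumerating the 32 input combinations, 20 give g7 = 1 and 12 give g7 = 0.

20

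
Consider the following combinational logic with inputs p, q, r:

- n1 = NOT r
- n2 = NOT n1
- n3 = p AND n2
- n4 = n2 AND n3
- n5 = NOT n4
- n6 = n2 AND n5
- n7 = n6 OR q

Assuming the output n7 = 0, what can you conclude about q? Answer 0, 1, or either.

0

n7 = n6 OR q must be 0, so both n6 = 0 and q = 0.
n6 = n2 AND n5 must be 0, so at least one of n2, n5 is 0.
Every assignment with n7 = 0 has q = 0; there are 3 such assignment(s).
  p=0, q=0, r=0
  p=1, q=0, r=0
  p=1, q=0, r=1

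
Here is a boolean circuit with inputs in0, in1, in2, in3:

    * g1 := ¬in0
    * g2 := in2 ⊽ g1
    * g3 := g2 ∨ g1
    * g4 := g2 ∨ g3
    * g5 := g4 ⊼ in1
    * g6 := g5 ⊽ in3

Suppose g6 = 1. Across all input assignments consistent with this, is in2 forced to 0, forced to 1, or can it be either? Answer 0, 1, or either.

Both values of in2 occur among assignments with g6 = 1:
  in2=0: in0=0, in1=1, in2=0, in3=0
  in2=1: in0=0, in1=1, in2=1, in3=0

either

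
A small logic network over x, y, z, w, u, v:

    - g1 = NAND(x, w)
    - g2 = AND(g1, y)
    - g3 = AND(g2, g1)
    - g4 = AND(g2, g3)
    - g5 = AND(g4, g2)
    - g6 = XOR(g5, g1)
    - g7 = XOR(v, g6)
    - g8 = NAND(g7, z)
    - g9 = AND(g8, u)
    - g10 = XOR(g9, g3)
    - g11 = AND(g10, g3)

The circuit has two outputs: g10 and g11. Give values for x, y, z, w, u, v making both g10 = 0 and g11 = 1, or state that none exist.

no solution exists

Across all 64 input combinations, none give both g10 = 0 and g11 = 1.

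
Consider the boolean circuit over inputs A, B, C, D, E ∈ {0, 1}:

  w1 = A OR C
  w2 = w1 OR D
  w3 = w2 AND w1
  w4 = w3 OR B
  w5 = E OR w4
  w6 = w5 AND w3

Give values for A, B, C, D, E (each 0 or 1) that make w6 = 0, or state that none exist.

Check with A=0, B=0, C=0, D=1, E=1:
w1 = A OR C = 0 OR 0 = 0
w2 = w1 OR D = 0 OR 1 = 1
w3 = w2 AND w1 = 1 AND 0 = 0
w4 = w3 OR B = 0 OR 0 = 0
w5 = E OR w4 = 1 OR 0 = 1
w6 = w5 AND w3 = 1 AND 0 = 0
So w6 = 0 as required.

A=0, B=0, C=0, D=1, E=1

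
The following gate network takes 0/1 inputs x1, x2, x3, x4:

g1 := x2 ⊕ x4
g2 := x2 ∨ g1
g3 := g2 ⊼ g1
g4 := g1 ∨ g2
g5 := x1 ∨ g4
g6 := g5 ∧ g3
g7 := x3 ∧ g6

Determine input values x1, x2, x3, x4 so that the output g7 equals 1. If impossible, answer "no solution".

x1=0, x2=1, x3=1, x4=1

g7 = x3 ∧ g6 must be 1, so both x3 = 1 and g6 = 1.
Check with x1=0, x2=1, x3=1, x4=1:
g1 = x2 ⊕ x4 = 1 ⊕ 1 = 0
g2 = x2 ∨ g1 = 1 ∨ 0 = 1
g3 = g2 ⊼ g1 = 1 ⊼ 0 = 1
g4 = g1 ∨ g2 = 0 ∨ 1 = 1
g5 = x1 ∨ g4 = 0 ∨ 1 = 1
g6 = g5 ∧ g3 = 1 ∧ 1 = 1
g7 = x3 ∧ g6 = 1 ∧ 1 = 1
So g7 = 1 as required.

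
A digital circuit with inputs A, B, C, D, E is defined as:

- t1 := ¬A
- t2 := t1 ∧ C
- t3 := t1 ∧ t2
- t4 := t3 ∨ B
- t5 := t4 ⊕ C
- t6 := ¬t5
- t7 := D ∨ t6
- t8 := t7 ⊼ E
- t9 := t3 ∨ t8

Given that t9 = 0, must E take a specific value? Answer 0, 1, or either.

t9 = t3 ∨ t8 must be 0, so both t3 = 0 and t8 = 0.
Every assignment with t9 = 0 has E = 1; there are 9 such assignment(s).

1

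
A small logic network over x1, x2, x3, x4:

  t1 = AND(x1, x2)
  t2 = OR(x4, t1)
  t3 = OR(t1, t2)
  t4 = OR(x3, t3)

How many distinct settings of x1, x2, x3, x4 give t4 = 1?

t4 = OR(x3, t3) must be 1, so at least one of x3, t3 is 1.
Enumerating the 16 input combinations, 13 give t4 = 1 and 3 give t4 = 0.

13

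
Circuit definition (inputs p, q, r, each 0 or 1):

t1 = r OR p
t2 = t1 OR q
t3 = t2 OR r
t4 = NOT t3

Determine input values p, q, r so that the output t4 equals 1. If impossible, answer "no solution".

t4 = NOT t3 must be 1, so t3 = 0.
t3 = t2 OR r must be 0, so both t2 = 0 and r = 0.
t2 = t1 OR q must be 0, so both t1 = 0 and q = 0.
Check with p=0, q=0, r=0:
t1 = r OR p = 0 OR 0 = 0
t2 = t1 OR q = 0 OR 0 = 0
t3 = t2 OR r = 0 OR 0 = 0
t4 = NOT t3 = NOT 0 = 1
So t4 = 1 as required.

p=0, q=0, r=0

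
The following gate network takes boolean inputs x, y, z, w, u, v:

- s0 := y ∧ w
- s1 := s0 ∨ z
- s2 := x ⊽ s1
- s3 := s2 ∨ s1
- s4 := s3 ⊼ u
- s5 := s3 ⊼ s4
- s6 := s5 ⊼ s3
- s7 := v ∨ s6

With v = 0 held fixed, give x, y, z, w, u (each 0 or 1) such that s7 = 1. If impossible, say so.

s7 = v ∨ s6 must be 1, so at least one of v, s6 is 1.
Check with v = 0 and x=1, y=0, z=0, w=0, u=1:
s0 = y ∧ w = 0 ∧ 0 = 0
s1 = s0 ∨ z = 0 ∨ 0 = 0
s2 = x ⊽ s1 = 1 ⊽ 0 = 0
s3 = s2 ∨ s1 = 0 ∨ 0 = 0
s4 = s3 ⊼ u = 0 ⊼ 1 = 1
s5 = s3 ⊼ s4 = 0 ⊼ 1 = 1
s6 = s5 ⊼ s3 = 1 ⊼ 0 = 1
s7 = v ∨ s6 = 0 ∨ 1 = 1
So s7 = 1.

x=1, y=0, z=0, w=0, u=1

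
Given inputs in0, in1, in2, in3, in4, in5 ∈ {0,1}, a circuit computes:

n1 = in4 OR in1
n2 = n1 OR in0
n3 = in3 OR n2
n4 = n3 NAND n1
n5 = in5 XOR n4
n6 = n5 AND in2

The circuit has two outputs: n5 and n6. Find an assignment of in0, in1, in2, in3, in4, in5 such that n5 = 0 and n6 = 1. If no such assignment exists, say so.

Across all 64 input combinations, none give both n5 = 0 and n6 = 1.

no solution exists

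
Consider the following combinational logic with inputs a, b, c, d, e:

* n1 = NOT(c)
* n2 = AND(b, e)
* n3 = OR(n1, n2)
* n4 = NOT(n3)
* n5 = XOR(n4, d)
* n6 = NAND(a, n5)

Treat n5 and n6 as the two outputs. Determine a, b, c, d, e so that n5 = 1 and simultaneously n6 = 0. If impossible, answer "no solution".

a=1, b=0, c=0, d=1, e=1

Check with a=1, b=0, c=0, d=1, e=1:
n1 = NOT(c) = NOT 0 = 1
n2 = AND(b, e) = AND(0, 1) = 0
n3 = OR(n1, n2) = OR(1, 0) = 1
n4 = NOT(n3) = NOT 1 = 0
n5 = XOR(n4, d) = XOR(0, 1) = 1
n6 = NAND(a, n5) = NAND(1, 1) = 0
So n5 = 1 and n6 = 0.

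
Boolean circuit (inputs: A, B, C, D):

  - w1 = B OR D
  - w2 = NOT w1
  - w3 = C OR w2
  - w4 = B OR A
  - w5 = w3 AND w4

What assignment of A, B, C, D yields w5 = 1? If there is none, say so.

A=0, B=1, C=1, D=0

Check with A=0, B=1, C=1, D=0:
w1 = B OR D = 1 OR 0 = 1
w2 = NOT w1 = NOT 1 = 0
w3 = C OR w2 = 1 OR 0 = 1
w4 = B OR A = 1 OR 0 = 1
w5 = w3 AND w4 = 1 AND 1 = 1
So w5 = 1 as required.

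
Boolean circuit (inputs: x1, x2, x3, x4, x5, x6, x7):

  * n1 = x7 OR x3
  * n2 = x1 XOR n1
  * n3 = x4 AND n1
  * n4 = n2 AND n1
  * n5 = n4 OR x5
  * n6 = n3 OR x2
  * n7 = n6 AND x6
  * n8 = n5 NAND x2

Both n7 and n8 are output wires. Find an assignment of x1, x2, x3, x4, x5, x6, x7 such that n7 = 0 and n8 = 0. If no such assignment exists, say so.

Check with x1=0, x2=1, x3=0, x4=0, x5=0, x6=0, x7=1:
n1 = x7 OR x3 = 1 OR 0 = 1
n2 = x1 XOR n1 = 0 XOR 1 = 1
n3 = x4 AND n1 = 0 AND 1 = 0
n4 = n2 AND n1 = 1 AND 1 = 1
n5 = n4 OR x5 = 1 OR 0 = 1
n6 = n3 OR x2 = 0 OR 1 = 1
n7 = n6 AND x6 = 1 AND 0 = 0
n8 = n5 NAND x2 = 1 NAND 1 = 0
So n7 = 0 and n8 = 0.

x1=0, x2=1, x3=0, x4=0, x5=0, x6=0, x7=1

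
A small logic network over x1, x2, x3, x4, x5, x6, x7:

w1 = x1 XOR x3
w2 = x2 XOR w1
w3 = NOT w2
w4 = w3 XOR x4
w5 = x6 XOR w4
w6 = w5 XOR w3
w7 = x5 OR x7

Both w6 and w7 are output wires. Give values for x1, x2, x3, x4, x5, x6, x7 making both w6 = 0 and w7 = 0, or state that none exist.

x1=0, x2=0, x3=0, x4=0, x5=0, x6=0, x7=0

Check with x1=0, x2=0, x3=0, x4=0, x5=0, x6=0, x7=0:
w1 = x1 XOR x3 = 0 XOR 0 = 0
w2 = x2 XOR w1 = 0 XOR 0 = 0
w3 = NOT w2 = NOT 0 = 1
w4 = w3 XOR x4 = 1 XOR 0 = 1
w5 = x6 XOR w4 = 0 XOR 1 = 1
w6 = w5 XOR w3 = 1 XOR 1 = 0
w7 = x5 OR x7 = 0 OR 0 = 0
So w6 = 0 and w7 = 0.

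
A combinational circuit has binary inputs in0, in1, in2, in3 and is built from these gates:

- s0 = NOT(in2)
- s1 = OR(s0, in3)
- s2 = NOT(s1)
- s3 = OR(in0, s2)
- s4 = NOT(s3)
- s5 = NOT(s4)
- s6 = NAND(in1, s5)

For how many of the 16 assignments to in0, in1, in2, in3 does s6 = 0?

s6 = NAND(in1, s5) must be 0, so both in1 = 1 and s5 = 1.
s5 = NOT(s4) must be 1, so s4 = 0.
s4 = NOT(s3) must be 0, so s3 = 1.
Enumerating the 16 input combinations, 5 give s6 = 0 and 11 give s6 = 1.

5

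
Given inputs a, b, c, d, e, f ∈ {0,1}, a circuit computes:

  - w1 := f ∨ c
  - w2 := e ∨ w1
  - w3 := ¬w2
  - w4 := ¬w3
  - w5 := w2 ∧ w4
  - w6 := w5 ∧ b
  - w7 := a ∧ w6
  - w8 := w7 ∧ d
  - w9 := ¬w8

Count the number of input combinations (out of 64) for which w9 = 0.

w9 = ¬w8 must be 0, so w8 = 1.
w8 = w7 ∧ d must be 1, so both w7 = 1 and d = 1.
Enumerating the 64 input combinations, 7 give w9 = 0 and 57 give w9 = 1.

7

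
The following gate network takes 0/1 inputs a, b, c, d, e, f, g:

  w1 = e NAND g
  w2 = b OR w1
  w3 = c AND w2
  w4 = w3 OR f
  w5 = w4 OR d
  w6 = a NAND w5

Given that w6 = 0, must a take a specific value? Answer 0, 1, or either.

w6 = a NAND w5 must be 0, so both a = 1 and w5 = 1.
w5 = w4 OR d must be 1, so at least one of w4, d is 1.
Every assignment with w6 = 0 has a = 1; there are 55 such assignment(s).

1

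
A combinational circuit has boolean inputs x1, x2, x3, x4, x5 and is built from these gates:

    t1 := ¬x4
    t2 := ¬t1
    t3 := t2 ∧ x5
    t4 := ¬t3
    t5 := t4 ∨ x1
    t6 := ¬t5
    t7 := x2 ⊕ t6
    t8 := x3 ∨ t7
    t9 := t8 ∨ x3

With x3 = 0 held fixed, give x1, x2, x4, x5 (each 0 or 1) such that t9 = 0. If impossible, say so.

x1=0, x2=0, x4=1, x5=0

t9 = t8 ∨ x3 must be 0, so both t8 = 0 and x3 = 0.
t8 = x3 ∨ t7 must be 0, so both x3 = 0 and t7 = 0.
Check with x3 = 0 and x1=0, x2=0, x4=1, x5=0:
t1 = ¬x4 = ¬1 = 0
t2 = ¬t1 = ¬0 = 1
t3 = t2 ∧ x5 = 1 ∧ 0 = 0
t4 = ¬t3 = ¬0 = 1
t5 = t4 ∨ x1 = 1 ∨ 0 = 1
t6 = ¬t5 = ¬1 = 0
t7 = x2 ⊕ t6 = 0 ⊕ 0 = 0
t8 = x3 ∨ t7 = 0 ∨ 0 = 0
t9 = t8 ∨ x3 = 0 ∨ 0 = 0
So t9 = 0.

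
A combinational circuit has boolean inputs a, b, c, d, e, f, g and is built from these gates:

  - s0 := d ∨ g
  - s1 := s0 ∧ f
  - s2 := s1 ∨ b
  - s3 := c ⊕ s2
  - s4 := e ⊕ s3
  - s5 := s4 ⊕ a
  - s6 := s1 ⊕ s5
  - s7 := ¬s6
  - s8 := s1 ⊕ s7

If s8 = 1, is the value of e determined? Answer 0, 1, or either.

Both values of e occur among assignments with s8 = 1:
  e=0: a=0, b=0, c=0, d=0, e=0, f=0, g=0
  e=1: a=0, b=0, c=0, d=0, e=1, f=1, g=1

either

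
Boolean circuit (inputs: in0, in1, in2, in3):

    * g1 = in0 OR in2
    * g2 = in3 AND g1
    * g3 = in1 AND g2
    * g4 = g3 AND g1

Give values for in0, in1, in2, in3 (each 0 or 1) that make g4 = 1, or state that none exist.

in0=0 in1=1 in2=1 in3=1

g4 = g3 AND g1 must be 1, so both g3 = 1 and g1 = 1.
g3 = in1 AND g2 must be 1, so both in1 = 1 and g2 = 1.
Check with in0=0 in1=1 in2=1 in3=1:
g1 = in0 OR in2 = 0 OR 1 = 1
g2 = in3 AND g1 = 1 AND 1 = 1
g3 = in1 AND g2 = 1 AND 1 = 1
g4 = g3 AND g1 = 1 AND 1 = 1
So g4 = 1 as required.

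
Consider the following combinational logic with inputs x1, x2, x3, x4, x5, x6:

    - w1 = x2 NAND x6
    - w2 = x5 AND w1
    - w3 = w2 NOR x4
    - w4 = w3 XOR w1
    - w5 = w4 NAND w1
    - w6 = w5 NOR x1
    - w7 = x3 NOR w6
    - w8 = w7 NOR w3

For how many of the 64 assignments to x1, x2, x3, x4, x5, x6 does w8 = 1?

31

w8 = w7 NOR w3 must be 1, so both w7 = 0 and w3 = 0.
w7 = x3 NOR w6 must be 0, so at least one of x3, w6 is 1.
Enumerating the 64 input combinations, 31 give w8 = 1 and 33 give w8 = 0.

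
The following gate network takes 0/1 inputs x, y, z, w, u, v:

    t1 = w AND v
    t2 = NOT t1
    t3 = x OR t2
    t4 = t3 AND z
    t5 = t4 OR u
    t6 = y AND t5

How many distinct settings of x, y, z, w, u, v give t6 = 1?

23

t6 = y AND t5 must be 1, so both y = 1 and t5 = 1.
t5 = t4 OR u must be 1, so at least one of t4, u is 1.
Enumerating the 64 input combinations, 23 give t6 = 1 and 41 give t6 = 0.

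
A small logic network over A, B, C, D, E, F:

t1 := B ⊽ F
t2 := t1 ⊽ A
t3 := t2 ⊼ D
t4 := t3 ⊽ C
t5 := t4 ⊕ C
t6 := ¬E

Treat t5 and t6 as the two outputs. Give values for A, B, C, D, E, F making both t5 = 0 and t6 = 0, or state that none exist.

Check with A=1, B=0, C=0, D=1, E=1, F=0:
t1 = B ⊽ F = 0 ⊽ 0 = 1
t2 = t1 ⊽ A = 1 ⊽ 1 = 0
t3 = t2 ⊼ D = 0 ⊼ 1 = 1
t4 = t3 ⊽ C = 1 ⊽ 0 = 0
t5 = t4 ⊕ C = 0 ⊕ 0 = 0
t6 = ¬E = ¬1 = 0
So t5 = 0 and t6 = 0.

A=1, B=0, C=0, D=1, E=1, F=0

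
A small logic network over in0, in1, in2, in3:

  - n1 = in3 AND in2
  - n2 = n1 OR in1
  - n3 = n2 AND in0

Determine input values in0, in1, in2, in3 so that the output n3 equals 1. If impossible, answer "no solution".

n3 = n2 AND in0 must be 1, so both n2 = 1 and in0 = 1.
Check with in0=1 in1=1 in2=0 in3=0:
n1 = in3 AND in2 = 0 AND 0 = 0
n2 = n1 OR in1 = 0 OR 1 = 1
n3 = n2 AND in0 = 1 AND 1 = 1
So n3 = 1 as required.

in0=1 in1=1 in2=0 in3=0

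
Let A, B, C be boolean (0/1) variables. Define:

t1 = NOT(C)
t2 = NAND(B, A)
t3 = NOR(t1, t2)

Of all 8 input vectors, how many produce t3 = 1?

1

t3 = NOR(t1, t2) must be 1, so both t1 = 0 and t2 = 0.
Satisfying assignments:
  A=1, B=1, C=1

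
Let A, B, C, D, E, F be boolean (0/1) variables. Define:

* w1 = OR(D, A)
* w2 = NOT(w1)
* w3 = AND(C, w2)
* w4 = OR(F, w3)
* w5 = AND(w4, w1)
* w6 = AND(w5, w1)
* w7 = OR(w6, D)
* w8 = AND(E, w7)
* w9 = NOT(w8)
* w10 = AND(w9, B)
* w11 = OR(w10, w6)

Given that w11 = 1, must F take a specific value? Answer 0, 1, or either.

either

Both values of F occur among assignments with w11 = 1:
  F=0: A=0, B=1, C=0, D=0, E=0, F=0
  F=1: A=0, B=0, C=0, D=1, E=0, F=1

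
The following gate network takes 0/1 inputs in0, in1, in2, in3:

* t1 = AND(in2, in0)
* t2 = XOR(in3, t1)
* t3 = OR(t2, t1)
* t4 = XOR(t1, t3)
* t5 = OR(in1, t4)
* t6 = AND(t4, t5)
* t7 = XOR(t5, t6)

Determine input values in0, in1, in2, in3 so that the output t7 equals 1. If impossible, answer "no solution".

in0=1 in1=1 in2=1 in3=0

t7 = XOR(t5, t6) must be 1, so t5 and t6 differ.
Check with in0=1 in1=1 in2=1 in3=0:
t1 = AND(in2, in0) = AND(1, 1) = 1
t2 = XOR(in3, t1) = XOR(0, 1) = 1
t3 = OR(t2, t1) = OR(1, 1) = 1
t4 = XOR(t1, t3) = XOR(1, 1) = 0
t5 = OR(in1, t4) = OR(1, 0) = 1
t6 = AND(t4, t5) = AND(0, 1) = 0
t7 = XOR(t5, t6) = XOR(1, 0) = 1
So t7 = 1 as required.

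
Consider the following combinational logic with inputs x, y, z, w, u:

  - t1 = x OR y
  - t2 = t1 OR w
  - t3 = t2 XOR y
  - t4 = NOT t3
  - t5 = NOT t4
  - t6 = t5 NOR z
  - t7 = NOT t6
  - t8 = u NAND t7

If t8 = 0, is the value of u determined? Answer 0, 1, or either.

1

t8 = u NAND t7 must be 0, so both u = 1 and t7 = 1.
t7 = NOT t6 must be 1, so t6 = 0.
Every assignment with t8 = 0 has u = 1; there are 11 such assignment(s).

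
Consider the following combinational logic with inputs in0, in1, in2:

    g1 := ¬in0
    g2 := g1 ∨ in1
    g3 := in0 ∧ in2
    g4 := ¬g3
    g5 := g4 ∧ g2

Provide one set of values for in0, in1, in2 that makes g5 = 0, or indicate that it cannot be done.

Check with in0=1, in1=0, in2=1:
g1 = ¬in0 = ¬1 = 0
g2 = g1 ∨ in1 = 0 ∨ 0 = 0
g3 = in0 ∧ in2 = 1 ∧ 1 = 1
g4 = ¬g3 = ¬1 = 0
g5 = g4 ∧ g2 = 0 ∧ 0 = 0
So g5 = 0 as required.

in0=1, in1=0, in2=1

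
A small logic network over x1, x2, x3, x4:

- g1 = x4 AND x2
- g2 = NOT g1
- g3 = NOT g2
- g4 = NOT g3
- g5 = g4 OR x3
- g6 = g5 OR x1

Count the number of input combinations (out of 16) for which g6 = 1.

g6 = g5 OR x1 must be 1, so at least one of g5, x1 is 1.
Enumerating the 16 input combinations, 15 give g6 = 1 and 1 give g6 = 0.

15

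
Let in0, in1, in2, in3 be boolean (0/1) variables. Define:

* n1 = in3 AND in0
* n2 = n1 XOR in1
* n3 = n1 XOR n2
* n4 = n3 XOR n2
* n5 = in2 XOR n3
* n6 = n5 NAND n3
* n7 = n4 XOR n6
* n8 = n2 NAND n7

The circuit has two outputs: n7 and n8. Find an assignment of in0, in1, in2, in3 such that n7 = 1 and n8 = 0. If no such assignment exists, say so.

in0=1, in1=1, in2=1, in3=0

Check with in0=1, in1=1, in2=1, in3=0:
n1 = in3 AND in0 = 0 AND 1 = 0
n2 = n1 XOR in1 = 0 XOR 1 = 1
n3 = n1 XOR n2 = 0 XOR 1 = 1
n4 = n3 XOR n2 = 1 XOR 1 = 0
n5 = in2 XOR n3 = 1 XOR 1 = 0
n6 = n5 NAND n3 = 0 NAND 1 = 1
n7 = n4 XOR n6 = 0 XOR 1 = 1
n8 = n2 NAND n7 = 1 NAND 1 = 0
So n7 = 1 and n8 = 0.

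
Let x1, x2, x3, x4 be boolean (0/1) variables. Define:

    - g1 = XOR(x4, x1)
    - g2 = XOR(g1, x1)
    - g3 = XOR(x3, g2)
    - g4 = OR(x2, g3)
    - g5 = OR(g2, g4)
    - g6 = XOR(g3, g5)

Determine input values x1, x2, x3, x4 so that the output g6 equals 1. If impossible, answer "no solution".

g6 = XOR(g3, g5) must be 1, so g3 and g5 differ.
Check with x1=1 x2=1 x3=0 x4=0:
g1 = XOR(x4, x1) = XOR(0, 1) = 1
g2 = XOR(g1, x1) = XOR(1, 1) = 0
g3 = XOR(x3, g2) = XOR(0, 0) = 0
g4 = OR(x2, g3) = OR(1, 0) = 1
g5 = OR(g2, g4) = OR(0, 1) = 1
g6 = XOR(g3, g5) = XOR(0, 1) = 1
So g6 = 1 as required.

x1=1 x2=1 x3=0 x4=0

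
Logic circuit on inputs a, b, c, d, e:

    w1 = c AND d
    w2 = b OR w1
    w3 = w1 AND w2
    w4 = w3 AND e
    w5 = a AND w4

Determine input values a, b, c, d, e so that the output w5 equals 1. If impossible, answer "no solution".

w5 = a AND w4 must be 1, so both a = 1 and w4 = 1.
w4 = w3 AND e must be 1, so both w3 = 1 and e = 1.
Check with a=1, b=0, c=1, d=1, e=1:
w1 = c AND d = 1 AND 1 = 1
w2 = b OR w1 = 0 OR 1 = 1
w3 = w1 AND w2 = 1 AND 1 = 1
w4 = w3 AND e = 1 AND 1 = 1
w5 = a AND w4 = 1 AND 1 = 1
So w5 = 1 as required.

a=1, b=0, c=1, d=1, e=1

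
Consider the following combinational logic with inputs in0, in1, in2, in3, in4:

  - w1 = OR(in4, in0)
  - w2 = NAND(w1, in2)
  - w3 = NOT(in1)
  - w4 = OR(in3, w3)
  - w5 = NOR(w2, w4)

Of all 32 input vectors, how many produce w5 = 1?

w5 = NOR(w2, w4) must be 1, so both w2 = 0 and w4 = 0.
w2 = NAND(w1, in2) must be 0, so both w1 = 1 and in2 = 1.
Satisfying assignments:
  in0=0, in1=1, in2=1, in3=0, in4=1
  in0=1, in1=1, in2=1, in3=0, in4=0
  in0=1, in1=1, in2=1, in3=0, in4=1

3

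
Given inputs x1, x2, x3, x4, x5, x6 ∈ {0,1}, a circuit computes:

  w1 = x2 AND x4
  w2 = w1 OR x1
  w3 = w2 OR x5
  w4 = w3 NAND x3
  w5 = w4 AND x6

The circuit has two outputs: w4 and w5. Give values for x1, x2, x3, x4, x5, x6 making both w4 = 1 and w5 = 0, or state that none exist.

x1=0, x2=1, x3=0, x4=1, x5=0, x6=0

Check with x1=0, x2=1, x3=0, x4=1, x5=0, x6=0:
w1 = x2 AND x4 = 1 AND 1 = 1
w2 = w1 OR x1 = 1 OR 0 = 1
w3 = w2 OR x5 = 1 OR 0 = 1
w4 = w3 NAND x3 = 1 NAND 0 = 1
w5 = w4 AND x6 = 1 AND 0 = 0
So w4 = 1 and w5 = 0.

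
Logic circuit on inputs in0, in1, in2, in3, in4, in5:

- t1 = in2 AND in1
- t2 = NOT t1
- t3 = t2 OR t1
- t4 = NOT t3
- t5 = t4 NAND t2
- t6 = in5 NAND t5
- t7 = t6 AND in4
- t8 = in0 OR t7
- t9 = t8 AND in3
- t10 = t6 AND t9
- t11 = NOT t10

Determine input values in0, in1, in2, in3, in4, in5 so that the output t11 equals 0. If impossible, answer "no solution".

Check with in0=0, in1=1, in2=0, in3=1, in4=1, in5=0:
t1 = in2 AND in1 = 0 AND 1 = 0
t2 = NOT t1 = NOT 0 = 1
t3 = t2 OR t1 = 1 OR 0 = 1
t4 = NOT t3 = NOT 1 = 0
t5 = t4 NAND t2 = 0 NAND 1 = 1
t6 = in5 NAND t5 = 0 NAND 1 = 1
t7 = t6 AND in4 = 1 AND 1 = 1
t8 = in0 OR t7 = 0 OR 1 = 1
t9 = t8 AND in3 = 1 AND 1 = 1
t10 = t6 AND t9 = 1 AND 1 = 1
t11 = NOT t10 = NOT 1 = 0
So t11 = 0 as required.

in0=0, in1=1, in2=0, in3=1, in4=1, in5=0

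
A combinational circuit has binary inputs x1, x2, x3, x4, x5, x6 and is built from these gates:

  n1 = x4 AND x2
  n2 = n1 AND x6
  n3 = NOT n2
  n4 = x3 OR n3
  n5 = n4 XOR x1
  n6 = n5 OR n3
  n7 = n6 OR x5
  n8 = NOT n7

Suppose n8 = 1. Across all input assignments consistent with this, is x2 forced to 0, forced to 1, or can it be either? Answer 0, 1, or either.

1

n8 = NOT n7 must be 1, so n7 = 0.
Every assignment with n8 = 1 has x2 = 1; there are 2 such assignment(s).
  x1=0, x2=1, x3=0, x4=1, x5=0, x6=1
  x1=1, x2=1, x3=1, x4=1, x5=0, x6=1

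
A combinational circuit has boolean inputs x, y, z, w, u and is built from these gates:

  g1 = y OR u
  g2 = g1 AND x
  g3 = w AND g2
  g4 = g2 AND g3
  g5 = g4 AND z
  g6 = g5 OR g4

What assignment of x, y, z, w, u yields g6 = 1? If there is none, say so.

x=1, y=0, z=1, w=1, u=1

Check with x=1, y=0, z=1, w=1, u=1:
g1 = y OR u = 0 OR 1 = 1
g2 = g1 AND x = 1 AND 1 = 1
g3 = w AND g2 = 1 AND 1 = 1
g4 = g2 AND g3 = 1 AND 1 = 1
g5 = g4 AND z = 1 AND 1 = 1
g6 = g5 OR g4 = 1 OR 1 = 1
So g6 = 1 as required.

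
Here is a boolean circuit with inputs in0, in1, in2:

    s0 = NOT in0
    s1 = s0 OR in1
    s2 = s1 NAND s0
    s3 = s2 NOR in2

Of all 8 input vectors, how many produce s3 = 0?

6

s3 = s2 NOR in2 must be 0, so at least one of s2, in2 is 1.
Satisfying assignments:
  in0=0, in1=0, in2=1
  in0=0, in1=1, in2=1
  in0=1, in1=0, in2=0
  in0=1, in1=0, in2=1
  in0=1, in1=1, in2=0
  in0=1, in1=1, in2=1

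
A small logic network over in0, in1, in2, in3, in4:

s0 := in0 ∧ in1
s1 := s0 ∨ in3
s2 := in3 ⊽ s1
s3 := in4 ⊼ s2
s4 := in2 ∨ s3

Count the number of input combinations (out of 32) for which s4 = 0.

3

s4 = in2 ∨ s3 must be 0, so both in2 = 0 and s3 = 0.
s3 = in4 ⊼ s2 must be 0, so both in4 = 1 and s2 = 1.
Satisfying assignments:
  in0=0, in1=0, in2=0, in3=0, in4=1
  in0=0, in1=1, in2=0, in3=0, in4=1
  in0=1, in1=0, in2=0, in3=0, in4=1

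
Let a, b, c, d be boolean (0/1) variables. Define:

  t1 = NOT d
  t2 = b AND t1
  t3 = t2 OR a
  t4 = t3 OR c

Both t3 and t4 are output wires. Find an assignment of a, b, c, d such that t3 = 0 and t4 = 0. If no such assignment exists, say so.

a=0, b=1, c=0, d=1

Check with a=0, b=1, c=0, d=1:
t1 = NOT d = NOT 1 = 0
t2 = b AND t1 = 1 AND 0 = 0
t3 = t2 OR a = 0 OR 0 = 0
t4 = t3 OR c = 0 OR 0 = 0
So t3 = 0 and t4 = 0.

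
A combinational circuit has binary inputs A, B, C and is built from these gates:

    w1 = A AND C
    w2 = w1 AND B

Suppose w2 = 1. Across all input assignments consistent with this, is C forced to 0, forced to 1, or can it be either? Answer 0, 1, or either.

w2 = w1 AND B must be 1, so both w1 = 1 and B = 1.
w1 = A AND C must be 1, so both A = 1 and C = 1.
Every assignment with w2 = 1 has C = 1; there are 1 such assignment(s).
  A=1, B=1, C=1

1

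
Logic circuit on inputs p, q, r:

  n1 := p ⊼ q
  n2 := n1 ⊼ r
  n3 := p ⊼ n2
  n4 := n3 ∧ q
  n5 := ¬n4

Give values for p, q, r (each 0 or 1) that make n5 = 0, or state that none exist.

Check with p=0, q=1, r=0:
n1 = p ⊼ q = 0 ⊼ 1 = 1
n2 = n1 ⊼ r = 1 ⊼ 0 = 1
n3 = p ⊼ n2 = 0 ⊼ 1 = 1
n4 = n3 ∧ q = 1 ∧ 1 = 1
n5 = ¬n4 = ¬1 = 0
So n5 = 0 as required.

p=0, q=1, r=0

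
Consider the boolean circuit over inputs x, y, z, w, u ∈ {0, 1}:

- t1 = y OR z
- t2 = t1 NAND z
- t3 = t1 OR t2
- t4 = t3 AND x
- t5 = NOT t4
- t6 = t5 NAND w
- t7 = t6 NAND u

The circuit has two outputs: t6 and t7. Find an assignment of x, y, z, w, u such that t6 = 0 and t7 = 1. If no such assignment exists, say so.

x=0 y=1 z=0 w=1 u=0

Check with x=0 y=1 z=0 w=1 u=0:
t1 = y OR z = 1 OR 0 = 1
t2 = t1 NAND z = 1 NAND 0 = 1
t3 = t1 OR t2 = 1 OR 1 = 1
t4 = t3 AND x = 1 AND 0 = 0
t5 = NOT t4 = NOT 0 = 1
t6 = t5 NAND w = 1 NAND 1 = 0
t7 = t6 NAND u = 0 NAND 0 = 1
So t6 = 0 and t7 = 1.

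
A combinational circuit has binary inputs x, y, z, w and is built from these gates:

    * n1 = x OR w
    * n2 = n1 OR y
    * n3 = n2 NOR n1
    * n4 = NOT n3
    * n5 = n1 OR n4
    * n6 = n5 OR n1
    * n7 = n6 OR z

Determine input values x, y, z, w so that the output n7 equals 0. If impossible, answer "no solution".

n7 = n6 OR z must be 0, so both n6 = 0 and z = 0.
Check with x=0 y=0 z=0 w=0:
n1 = x OR w = 0 OR 0 = 0
n2 = n1 OR y = 0 OR 0 = 0
n3 = n2 NOR n1 = 0 NOR 0 = 1
n4 = NOT n3 = NOT 1 = 0
n5 = n1 OR n4 = 0 OR 0 = 0
n6 = n5 OR n1 = 0 OR 0 = 0
n7 = n6 OR z = 0 OR 0 = 0
So n7 = 0 as required.

x=0 y=0 z=0 w=0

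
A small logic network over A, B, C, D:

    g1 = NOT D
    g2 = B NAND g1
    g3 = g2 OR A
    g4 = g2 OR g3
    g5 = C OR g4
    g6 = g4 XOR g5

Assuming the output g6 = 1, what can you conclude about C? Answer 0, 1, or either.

1

g6 = g4 XOR g5 must be 1, so g4 and g5 differ.
Every assignment with g6 = 1 has C = 1; there are 1 such assignment(s).
  A=0, B=1, C=1, D=0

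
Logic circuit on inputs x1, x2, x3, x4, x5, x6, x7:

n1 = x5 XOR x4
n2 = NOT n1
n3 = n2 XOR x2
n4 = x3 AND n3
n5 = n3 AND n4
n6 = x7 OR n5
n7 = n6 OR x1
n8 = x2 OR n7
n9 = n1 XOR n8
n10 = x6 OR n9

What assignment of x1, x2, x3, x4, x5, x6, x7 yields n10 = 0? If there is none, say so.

x1=1 x2=0 x3=0 x4=0 x5=1 x6=0 x7=0

Check with x1=1 x2=0 x3=0 x4=0 x5=1 x6=0 x7=0:
n1 = x5 XOR x4 = 1 XOR 0 = 1
n2 = NOT n1 = NOT 1 = 0
n3 = n2 XOR x2 = 0 XOR 0 = 0
n4 = x3 AND n3 = 0 AND 0 = 0
n5 = n3 AND n4 = 0 AND 0 = 0
n6 = x7 OR n5 = 0 OR 0 = 0
n7 = n6 OR x1 = 0 OR 1 = 1
n8 = x2 OR n7 = 0 OR 1 = 1
n9 = n1 XOR n8 = 1 XOR 1 = 0
n10 = x6 OR n9 = 0 OR 0 = 0
So n10 = 0 as required.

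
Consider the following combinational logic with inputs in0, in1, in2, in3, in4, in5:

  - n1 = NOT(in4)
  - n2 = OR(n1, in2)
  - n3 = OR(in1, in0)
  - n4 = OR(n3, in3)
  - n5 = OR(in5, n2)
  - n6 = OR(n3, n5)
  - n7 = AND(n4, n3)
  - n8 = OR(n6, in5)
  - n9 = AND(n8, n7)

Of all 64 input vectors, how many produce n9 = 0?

n9 = AND(n8, n7) must be 0, so at least one of n8, n7 is 0.
Enumerating the 64 input combinations, 16 give n9 = 0 and 48 give n9 = 1.

16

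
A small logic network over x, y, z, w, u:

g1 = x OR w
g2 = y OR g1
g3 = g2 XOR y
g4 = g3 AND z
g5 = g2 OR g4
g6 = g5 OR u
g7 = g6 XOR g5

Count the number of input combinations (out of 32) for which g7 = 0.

g7 = g6 XOR g5 must be 0, so g6 and g5 are equal.
Enumerating the 32 input combinations, 30 give g7 = 0 and 2 give g7 = 1.

30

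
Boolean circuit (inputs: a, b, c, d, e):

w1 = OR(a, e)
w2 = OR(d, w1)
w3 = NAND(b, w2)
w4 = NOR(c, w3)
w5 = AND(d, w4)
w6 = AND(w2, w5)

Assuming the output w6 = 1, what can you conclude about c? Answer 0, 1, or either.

0

w6 = AND(w2, w5) must be 1, so both w2 = 1 and w5 = 1.
w2 = OR(d, w1) must be 1, so at least one of d, w1 is 1.
Every assignment with w6 = 1 has c = 0; there are 4 such assignment(s).
  a=0, b=1, c=0, d=1, e=0
  a=0, b=1, c=0, d=1, e=1
  a=1, b=1, c=0, d=1, e=0
  a=1, b=1, c=0, d=1, e=1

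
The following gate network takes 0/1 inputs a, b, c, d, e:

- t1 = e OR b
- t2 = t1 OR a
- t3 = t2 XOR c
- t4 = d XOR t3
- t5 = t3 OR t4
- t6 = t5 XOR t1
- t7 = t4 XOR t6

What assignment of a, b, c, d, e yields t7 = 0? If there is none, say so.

a=1, b=0, c=1, d=1, e=0

t7 = t4 XOR t6 must be 0, so t4 and t6 are equal.
Check with a=1, b=0, c=1, d=1, e=0:
t1 = e OR b = 0 OR 0 = 0
t2 = t1 OR a = 0 OR 1 = 1
t3 = t2 XOR c = 1 XOR 1 = 0
t4 = d XOR t3 = 1 XOR 0 = 1
t5 = t3 OR t4 = 0 OR 1 = 1
t6 = t5 XOR t1 = 1 XOR 0 = 1
t7 = t4 XOR t6 = 1 XOR 1 = 0
So t7 = 0 as required.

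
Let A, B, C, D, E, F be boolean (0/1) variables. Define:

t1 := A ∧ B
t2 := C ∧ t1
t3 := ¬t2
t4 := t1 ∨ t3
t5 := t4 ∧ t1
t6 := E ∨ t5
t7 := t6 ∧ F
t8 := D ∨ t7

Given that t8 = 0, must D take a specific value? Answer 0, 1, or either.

t8 = D ∨ t7 must be 0, so both D = 0 and t7 = 0.
t7 = t6 ∧ F must be 0, so at least one of t6, F is 0.
Every assignment with t8 = 0 has D = 0; there are 22 such assignment(s).

0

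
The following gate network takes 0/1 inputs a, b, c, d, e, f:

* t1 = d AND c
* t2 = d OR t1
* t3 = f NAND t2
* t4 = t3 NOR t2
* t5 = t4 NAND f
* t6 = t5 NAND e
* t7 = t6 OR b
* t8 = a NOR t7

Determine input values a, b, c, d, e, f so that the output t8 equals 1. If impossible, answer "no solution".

a=0 b=0 c=0 d=1 e=1 f=0

t8 = a NOR t7 must be 1, so both a = 0 and t7 = 0.
t7 = t6 OR b must be 0, so both t6 = 0 and b = 0.
Check with a=0 b=0 c=0 d=1 e=1 f=0:
t1 = d AND c = 1 AND 0 = 0
t2 = d OR t1 = 1 OR 0 = 1
t3 = f NAND t2 = 0 NAND 1 = 1
t4 = t3 NOR t2 = 1 NOR 1 = 0
t5 = t4 NAND f = 0 NAND 0 = 1
t6 = t5 NAND e = 1 NAND 1 = 0
t7 = t6 OR b = 0 OR 0 = 0
t8 = a NOR t7 = 0 NOR 0 = 1
So t8 = 1 as required.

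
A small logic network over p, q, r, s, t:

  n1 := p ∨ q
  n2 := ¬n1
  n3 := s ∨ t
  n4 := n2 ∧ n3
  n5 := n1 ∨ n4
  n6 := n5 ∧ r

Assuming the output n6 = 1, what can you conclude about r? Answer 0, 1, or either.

1

n6 = n5 ∧ r must be 1, so both n5 = 1 and r = 1.
n5 = n1 ∨ n4 must be 1, so at least one of n1, n4 is 1.
Every assignment with n6 = 1 has r = 1; there are 15 such assignment(s).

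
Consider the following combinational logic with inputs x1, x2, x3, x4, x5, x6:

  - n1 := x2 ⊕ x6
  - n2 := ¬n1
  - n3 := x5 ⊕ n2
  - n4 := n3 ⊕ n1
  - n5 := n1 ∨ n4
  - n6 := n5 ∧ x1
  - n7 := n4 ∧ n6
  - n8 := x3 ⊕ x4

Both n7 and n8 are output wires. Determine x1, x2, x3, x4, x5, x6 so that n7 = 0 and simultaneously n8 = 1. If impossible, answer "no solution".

Check with x1=0 x2=1 x3=1 x4=0 x5=1 x6=1:
n1 = x2 ⊕ x6 = 1 ⊕ 1 = 0
n2 = ¬n1 = ¬0 = 1
n3 = x5 ⊕ n2 = 1 ⊕ 1 = 0
n4 = n3 ⊕ n1 = 0 ⊕ 0 = 0
n5 = n1 ∨ n4 = 0 ∨ 0 = 0
n6 = n5 ∧ x1 = 0 ∧ 0 = 0
n7 = n4 ∧ n6 = 0 ∧ 0 = 0
n8 = x3 ⊕ x4 = 1 ⊕ 0 = 1
So n7 = 0 and n8 = 1.

x1=0 x2=1 x3=1 x4=0 x5=1 x6=1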